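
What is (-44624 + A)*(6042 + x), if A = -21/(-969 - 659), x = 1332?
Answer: -267852626637/814 ≈ -3.2906e+8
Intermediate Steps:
A = 21/1628 (A = -21/(-1628) = -1/1628*(-21) = 21/1628 ≈ 0.012899)
(-44624 + A)*(6042 + x) = (-44624 + 21/1628)*(6042 + 1332) = -72647851/1628*7374 = -267852626637/814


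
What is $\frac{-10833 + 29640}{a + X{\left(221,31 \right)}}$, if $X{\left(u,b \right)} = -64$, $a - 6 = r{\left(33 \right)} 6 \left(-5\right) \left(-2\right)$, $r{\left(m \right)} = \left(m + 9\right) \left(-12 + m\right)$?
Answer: $\frac{18807}{52862} \approx 0.35578$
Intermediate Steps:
$r{\left(m \right)} = \left(-12 + m\right) \left(9 + m\right)$ ($r{\left(m \right)} = \left(9 + m\right) \left(-12 + m\right) = \left(-12 + m\right) \left(9 + m\right)$)
$a = 52926$ ($a = 6 + \left(-108 + 33^{2} - 99\right) 6 \left(-5\right) \left(-2\right) = 6 + \left(-108 + 1089 - 99\right) \left(\left(-30\right) \left(-2\right)\right) = 6 + 882 \cdot 60 = 6 + 52920 = 52926$)
$\frac{-10833 + 29640}{a + X{\left(221,31 \right)}} = \frac{-10833 + 29640}{52926 - 64} = \frac{18807}{52862}$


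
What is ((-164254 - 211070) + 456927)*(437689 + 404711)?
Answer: 68742367200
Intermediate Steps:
((-164254 - 211070) + 456927)*(437689 + 404711) = (-375324 + 456927)*842400 = 81603*842400 = 68742367200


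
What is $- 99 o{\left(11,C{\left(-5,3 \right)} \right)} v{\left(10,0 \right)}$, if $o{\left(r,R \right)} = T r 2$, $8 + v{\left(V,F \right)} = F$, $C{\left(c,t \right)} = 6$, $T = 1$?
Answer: $17424$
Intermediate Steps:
$v{\left(V,F \right)} = -8 + F$
$o{\left(r,R \right)} = 2 r$ ($o{\left(r,R \right)} = 1 r 2 = r 2 = 2 r$)
$- 99 o{\left(11,C{\left(-5,3 \right)} \right)} v{\left(10,0 \right)} = - 99 \cdot 2 \cdot 11 \left(-8 + 0\right) = \left(-99\right) 22 \left(-8\right) = \left(-2178\right) \left(-8\right) = 17424$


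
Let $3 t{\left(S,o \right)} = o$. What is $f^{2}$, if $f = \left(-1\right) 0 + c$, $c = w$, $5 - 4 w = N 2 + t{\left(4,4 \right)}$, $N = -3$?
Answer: $\frac{841}{144} \approx 5.8403$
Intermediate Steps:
$t{\left(S,o \right)} = \frac{o}{3}$
$w = \frac{29}{12}$ ($w = \frac{5}{4} - \frac{\left(-3\right) 2 + \frac{1}{3} \cdot 4}{4} = \frac{5}{4} - \frac{-6 + \frac{4}{3}}{4} = \frac{5}{4} - - \frac{7}{6} = \frac{5}{4} + \frac{7}{6} = \frac{29}{12} \approx 2.4167$)
$c = \frac{29}{12} \approx 2.4167$
$f = \frac{29}{12}$ ($f = \left(-1\right) 0 + \frac{29}{12} = 0 + \frac{29}{12} = \frac{29}{12} \approx 2.4167$)
$f^{2} = \left(\frac{29}{12}\right)^{2} = \frac{841}{144}$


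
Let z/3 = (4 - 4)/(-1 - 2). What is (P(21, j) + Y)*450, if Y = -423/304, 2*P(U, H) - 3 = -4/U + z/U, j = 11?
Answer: 6375/1064 ≈ 5.9915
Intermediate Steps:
z = 0 (z = 3*((4 - 4)/(-1 - 2)) = 3*(0/(-3)) = 3*(0*(-1/3)) = 3*0 = 0)
P(U, H) = 3/2 - 2/U (P(U, H) = 3/2 + (-4/U + 0/U)/2 = 3/2 + (-4/U + 0)/2 = 3/2 + (-4/U)/2 = 3/2 - 2/U)
Y = -423/304 (Y = -423*1/304 = -423/304 ≈ -1.3914)
(P(21, j) + Y)*450 = ((3/2 - 2/21) - 423/304)*450 = (59/42 - 423/304)*450 = (85/6384)*450 = 6375/1064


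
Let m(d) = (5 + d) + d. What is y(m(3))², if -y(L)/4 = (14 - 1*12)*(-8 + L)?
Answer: 576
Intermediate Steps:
m(d) = 5 + 2*d
y(L) = 64 - 8*L (y(L) = -4*(14 - 1*12)*(-8 + L) = -4*(14 - 12)*(-8 + L) = -8*(-8 + L) = -4*(-16 + 2*L) = 64 - 8*L)
y(m(3))² = (64 - 8*(5 + 2*3))² = (64 - 8*(5 + 6))² = (64 - 8*11)² = (64 - 88)² = (-24)² = 576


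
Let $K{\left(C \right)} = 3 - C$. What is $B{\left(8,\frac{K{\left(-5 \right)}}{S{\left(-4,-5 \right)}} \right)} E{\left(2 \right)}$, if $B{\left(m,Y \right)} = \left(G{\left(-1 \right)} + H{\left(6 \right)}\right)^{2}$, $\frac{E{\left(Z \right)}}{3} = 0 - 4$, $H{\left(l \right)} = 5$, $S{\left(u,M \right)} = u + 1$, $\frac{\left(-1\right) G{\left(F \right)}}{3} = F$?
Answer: $-768$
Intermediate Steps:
$G{\left(F \right)} = - 3 F$
$S{\left(u,M \right)} = 1 + u$
$E{\left(Z \right)} = -12$ ($E{\left(Z \right)} = 3 \left(0 - 4\right) = 3 \left(-4\right) = -12$)
$B{\left(m,Y \right)} = 64$ ($B{\left(m,Y \right)} = \left(\left(-3\right) \left(-1\right) + 5\right)^{2} = \left(3 + 5\right)^{2} = 8^{2} = 64$)
$B{\left(8,\frac{K{\left(-5 \right)}}{S{\left(-4,-5 \right)}} \right)} E{\left(2 \right)} = 64 \left(-12\right) = -768$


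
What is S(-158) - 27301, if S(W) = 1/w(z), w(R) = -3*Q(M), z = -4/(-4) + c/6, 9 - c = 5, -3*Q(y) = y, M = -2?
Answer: -54603/2 ≈ -27302.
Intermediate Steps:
Q(y) = -y/3
c = 4 (c = 9 - 1*5 = 9 - 5 = 4)
z = 5/3 (z = -4/(-4) + 4/6 = -4*(-1/4) + 4*(1/6) = 1 + 2/3 = 5/3 ≈ 1.6667)
w(R) = -2 (w(R) = -(-1)*(-2) = -3*2/3 = -2)
S(W) = -1/2 (S(W) = 1/(-2) = -1/2)
S(-158) - 27301 = -1/2 - 27301 = -54603/2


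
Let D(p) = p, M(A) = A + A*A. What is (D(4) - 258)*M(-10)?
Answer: -22860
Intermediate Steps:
M(A) = A + A**2
(D(4) - 258)*M(-10) = (4 - 258)*(-10*(1 - 10)) = -(-2540)*(-9) = -254*90 = -22860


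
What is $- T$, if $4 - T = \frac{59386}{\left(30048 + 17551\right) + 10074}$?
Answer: $- \frac{171306}{57673} \approx -2.9703$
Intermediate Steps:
$T = \frac{171306}{57673}$ ($T = 4 - \frac{59386}{\left(30048 + 17551\right) + 10074} = 4 - \frac{59386}{47599 + 10074} = 4 - \frac{59386}{57673} = \frac{171306}{57673} \approx 2.9703$)
$- T = \left(-1\right) \frac{171306}{57673} = - \frac{171306}{57673}$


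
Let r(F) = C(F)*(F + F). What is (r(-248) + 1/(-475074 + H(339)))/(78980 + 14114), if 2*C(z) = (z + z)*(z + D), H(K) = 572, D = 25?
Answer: -13015961869569/44173289188 ≈ -294.66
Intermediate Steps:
C(z) = z*(25 + z) (C(z) = ((z + z)*(z + 25))/2 = ((2*z)*(25 + z))/2 = (2*z*(25 + z))/2 = z*(25 + z))
r(F) = 2*F²*(25 + F) (r(F) = (F*(25 + F))*(F + F) = (F*(25 + F))*(2*F) = 2*F²*(25 + F))
(r(-248) + 1/(-475074 + H(339)))/(78980 + 14114) = (2*(-248)²*(25 - 248) + 1/(-475074 + 572))/(78980 + 14114) = (2*61504*(-223) + 1/(-474502))/93094 = (-27430784 - 1/474502)*(1/93094) = -13015961869569/474502*1/93094 = -13015961869569/44173289188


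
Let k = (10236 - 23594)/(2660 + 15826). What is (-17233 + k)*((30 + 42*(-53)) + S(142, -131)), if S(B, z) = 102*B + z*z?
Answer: -4690969434802/9243 ≈ -5.0752e+8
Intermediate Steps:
S(B, z) = z² + 102*B (S(B, z) = 102*B + z² = z² + 102*B)
k = -6679/9243 (k = -13358/18486 = -13358*1/18486 = -6679/9243 ≈ -0.72260)
(-17233 + k)*((30 + 42*(-53)) + S(142, -131)) = (-17233 - 6679/9243)*((30 + 42*(-53)) + ((-131)² + 102*142)) = -159291298*((30 - 2226) + (17161 + 14484))/9243 = -159291298*(-2196 + 31645)/9243 = -159291298/9243*29449 = -4690969434802/9243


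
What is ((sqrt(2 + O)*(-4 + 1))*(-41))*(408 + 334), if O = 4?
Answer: 91266*sqrt(6) ≈ 2.2356e+5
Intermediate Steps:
((sqrt(2 + O)*(-4 + 1))*(-41))*(408 + 334) = ((sqrt(2 + 4)*(-4 + 1))*(-41))*(408 + 334) = ((sqrt(6)*(-3))*(-41))*742 = (-3*sqrt(6)*(-41))*742 = (123*sqrt(6))*742 = 91266*sqrt(6)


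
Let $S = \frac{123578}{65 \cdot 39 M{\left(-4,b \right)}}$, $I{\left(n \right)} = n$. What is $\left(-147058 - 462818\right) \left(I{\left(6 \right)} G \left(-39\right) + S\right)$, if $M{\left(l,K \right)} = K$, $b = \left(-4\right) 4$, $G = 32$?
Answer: $\frac{593919255159}{130} \approx 4.5686 \cdot 10^{9}$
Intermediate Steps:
$b = -16$
$S = - \frac{4753}{1560}$ ($S = \frac{123578}{65 \cdot 39 \left(-16\right)} = \frac{123578}{2535 \left(-16\right)} = \frac{123578}{-40560} = 123578 \left(- \frac{1}{40560}\right) = - \frac{4753}{1560} \approx -3.0468$)
$\left(-147058 - 462818\right) \left(I{\left(6 \right)} G \left(-39\right) + S\right) = \left(-147058 - 462818\right) \left(6 \cdot 32 \left(-39\right) - \frac{4753}{1560}\right) = - 609876 \left(192 \left(-39\right) - \frac{4753}{1560}\right) = - 609876 \left(-7488 - \frac{4753}{1560}\right) = \left(-609876\right) \left(- \frac{11686033}{1560}\right) = \frac{593919255159}{130}$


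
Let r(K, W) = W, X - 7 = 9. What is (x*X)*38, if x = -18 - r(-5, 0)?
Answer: -10944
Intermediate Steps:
X = 16 (X = 7 + 9 = 16)
x = -18 (x = -18 - 1*0 = -18 + 0 = -18)
(x*X)*38 = -18*16*38 = -288*38 = -10944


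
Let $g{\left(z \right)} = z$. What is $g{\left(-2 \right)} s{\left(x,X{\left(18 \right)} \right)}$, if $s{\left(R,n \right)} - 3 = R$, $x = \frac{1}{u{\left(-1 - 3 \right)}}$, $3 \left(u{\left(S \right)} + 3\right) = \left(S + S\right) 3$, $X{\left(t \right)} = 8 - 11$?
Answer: $- \frac{64}{11} \approx -5.8182$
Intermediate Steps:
$X{\left(t \right)} = -3$
$u{\left(S \right)} = -3 + 2 S$ ($u{\left(S \right)} = -3 + \frac{\left(S + S\right) 3}{3} = -3 + \frac{2 S 3}{3} = -3 + \frac{6 S}{3} = -3 + 2 S$)
$x = - \frac{1}{11}$ ($x = \frac{1}{-3 + 2 \left(-1 - 3\right)} = \frac{1}{-3 + 2 \left(-4\right)} = \frac{1}{-3 - 8} = \frac{1}{-11} = - \frac{1}{11} \approx -0.090909$)
$s{\left(R,n \right)} = 3 + R$
$g{\left(-2 \right)} s{\left(x,X{\left(18 \right)} \right)} = - 2 \left(3 - \frac{1}{11}\right) = \left(-2\right) \frac{32}{11} = - \frac{64}{11}$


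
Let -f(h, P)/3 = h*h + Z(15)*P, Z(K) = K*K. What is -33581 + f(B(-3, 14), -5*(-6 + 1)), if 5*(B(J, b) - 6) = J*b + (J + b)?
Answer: -1261403/25 ≈ -50456.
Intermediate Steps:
Z(K) = K**2
B(J, b) = 6 + J/5 + b/5 + J*b/5 (B(J, b) = 6 + (J*b + (J + b))/5 = 6 + (J + b + J*b)/5 = 6 + (J/5 + b/5 + J*b/5) = 6 + J/5 + b/5 + J*b/5)
f(h, P) = -675*P - 3*h**2 (f(h, P) = -3*(h*h + 15**2*P) = -3*(h**2 + 225*P) = -675*P - 3*h**2)
-33581 + f(B(-3, 14), -5*(-6 + 1)) = -33581 + (-(-3375)*(-6 + 1) - 3*(6 + (1/5)*(-3) + (1/5)*14 + (1/5)*(-3)*14)**2) = -33581 + (-(-3375)*(-5) - 3*(6 - 3/5 + 14/5 - 42/5)**2) = -33581 + (-675*25 - 3*(-1/5)**2) = -33581 + (-16875 - 3*1/25) = -33581 + (-16875 - 3/25) = -33581 - 421878/25 = -1261403/25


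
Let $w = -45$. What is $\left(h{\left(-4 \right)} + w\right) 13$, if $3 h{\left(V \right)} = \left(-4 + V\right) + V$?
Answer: $-637$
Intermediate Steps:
$h{\left(V \right)} = - \frac{4}{3} + \frac{2 V}{3}$ ($h{\left(V \right)} = \frac{\left(-4 + V\right) + V}{3} = \frac{-4 + 2 V}{3} = - \frac{4}{3} + \frac{2 V}{3}$)
$\left(h{\left(-4 \right)} + w\right) 13 = \left(\left(- \frac{4}{3} + \frac{2}{3} \left(-4\right)\right) - 45\right) 13 = \left(\left(- \frac{4}{3} - \frac{8}{3}\right) - 45\right) 13 = \left(-4 - 45\right) 13 = \left(-49\right) 13 = -637$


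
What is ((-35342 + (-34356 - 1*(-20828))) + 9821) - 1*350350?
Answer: -389399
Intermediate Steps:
((-35342 + (-34356 - 1*(-20828))) + 9821) - 1*350350 = ((-35342 + (-34356 + 20828)) + 9821) - 350350 = ((-35342 - 13528) + 9821) - 350350 = (-48870 + 9821) - 350350 = -39049 - 350350 = -389399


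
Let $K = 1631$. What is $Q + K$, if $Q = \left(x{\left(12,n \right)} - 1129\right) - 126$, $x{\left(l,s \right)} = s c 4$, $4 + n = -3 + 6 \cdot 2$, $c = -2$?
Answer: $336$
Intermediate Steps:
$n = 5$ ($n = -4 + \left(-3 + 6 \cdot 2\right) = -4 + \left(-3 + 12\right) = -4 + 9 = 5$)
$x{\left(l,s \right)} = - 8 s$ ($x{\left(l,s \right)} = s \left(-2\right) 4 = - 2 s 4 = - 8 s$)
$Q = -1295$ ($Q = \left(\left(-8\right) 5 - 1129\right) - 126 = \left(-40 - 1129\right) - 126 = -1169 - 126 = -1295$)
$Q + K = -1295 + 1631 = 336$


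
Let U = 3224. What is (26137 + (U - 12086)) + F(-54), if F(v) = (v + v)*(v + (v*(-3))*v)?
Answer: 967891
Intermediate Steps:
F(v) = 2*v*(v - 3*v²) (F(v) = (2*v)*(v + (-3*v)*v) = (2*v)*(v - 3*v²) = 2*v*(v - 3*v²))
(26137 + (U - 12086)) + F(-54) = (26137 + (3224 - 12086)) + (-54)²*(2 - 6*(-54)) = (26137 - 8862) + 2916*(2 + 324) = 17275 + 2916*326 = 17275 + 950616 = 967891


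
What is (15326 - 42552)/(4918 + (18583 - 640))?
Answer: -27226/22861 ≈ -1.1909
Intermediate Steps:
(15326 - 42552)/(4918 + (18583 - 640)) = -27226/(4918 + 17943) = -27226/22861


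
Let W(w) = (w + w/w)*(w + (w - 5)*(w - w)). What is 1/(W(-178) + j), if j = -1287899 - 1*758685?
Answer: -1/2015078 ≈ -4.9626e-7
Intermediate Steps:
W(w) = w*(1 + w) (W(w) = (w + 1)*(w + (-5 + w)*0) = (1 + w)*(w + 0) = (1 + w)*w = w*(1 + w))
j = -2046584 (j = -1287899 - 758685 = -2046584)
1/(W(-178) + j) = 1/(-178*(1 - 178) - 2046584) = 1/(-178*(-177) - 2046584) = 1/(31506 - 2046584) = 1/(-2015078) = -1/2015078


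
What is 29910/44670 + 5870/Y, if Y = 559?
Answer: 9297753/832351 ≈ 11.170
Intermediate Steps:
29910/44670 + 5870/Y = 29910/44670 + 5870/559 = 29910*(1/44670) + 5870*(1/559) = 997/1489 + 5870/559 = 9297753/832351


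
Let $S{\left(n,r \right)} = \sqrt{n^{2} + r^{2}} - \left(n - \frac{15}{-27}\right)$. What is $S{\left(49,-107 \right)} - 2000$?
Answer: $- \frac{18446}{9} + 5 \sqrt{554} \approx -1931.9$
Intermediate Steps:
$S{\left(n,r \right)} = - \frac{5}{9} + \sqrt{n^{2} + r^{2}} - n$ ($S{\left(n,r \right)} = \sqrt{n^{2} + r^{2}} - \left(n - - \frac{5}{9}\right) = \sqrt{n^{2} + r^{2}} - \left(n + \frac{5}{9}\right) = \sqrt{n^{2} + r^{2}} - \left(\frac{5}{9} + n\right) = - \frac{5}{9} + \sqrt{n^{2} + r^{2}} - n$)
$S{\left(49,-107 \right)} - 2000 = \left(- \frac{5}{9} + \sqrt{49^{2} + \left(-107\right)^{2}} - 49\right) - 2000 = \left(- \frac{5}{9} + \sqrt{2401 + 11449} - 49\right) - 2000 = \left(- \frac{5}{9} + \sqrt{13850} - 49\right) - 2000 = \left(- \frac{5}{9} + 5 \sqrt{554} - 49\right) - 2000 = \left(- \frac{446}{9} + 5 \sqrt{554}\right) - 2000 = - \frac{18446}{9} + 5 \sqrt{554}$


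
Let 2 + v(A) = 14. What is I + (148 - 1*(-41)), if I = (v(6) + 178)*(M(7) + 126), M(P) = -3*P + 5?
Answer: 21089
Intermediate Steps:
v(A) = 12 (v(A) = -2 + 14 = 12)
M(P) = 5 - 3*P
I = 20900 (I = (12 + 178)*((5 - 3*7) + 126) = 190*((5 - 21) + 126) = 190*(-16 + 126) = 190*110 = 20900)
I + (148 - 1*(-41)) = 20900 + (148 - 1*(-41)) = 20900 + (148 + 41) = 20900 + 189 = 21089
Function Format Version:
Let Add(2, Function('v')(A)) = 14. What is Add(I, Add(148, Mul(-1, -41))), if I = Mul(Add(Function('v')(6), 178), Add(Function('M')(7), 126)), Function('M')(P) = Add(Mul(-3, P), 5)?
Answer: 21089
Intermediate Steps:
Function('v')(A) = 12 (Function('v')(A) = Add(-2, 14) = 12)
Function('M')(P) = Add(5, Mul(-3, P))
I = 20900 (I = Mul(Add(12, 178), Add(Add(5, Mul(-3, 7)), 126)) = Mul(190, Add(Add(5, -21), 126)) = Mul(190, Add(-16, 126)) = Mul(190, 110) = 20900)
Add(I, Add(148, Mul(-1, -41))) = Add(20900, Add(148, Mul(-1, -41))) = Add(20900, Add(148, 41)) = Add(20900, 189) = 21089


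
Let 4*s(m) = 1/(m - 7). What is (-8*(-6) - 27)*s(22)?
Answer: 7/20 ≈ 0.35000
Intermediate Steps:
s(m) = 1/(4*(-7 + m)) (s(m) = 1/(4*(m - 7)) = 1/(4*(-7 + m)))
(-8*(-6) - 27)*s(22) = (-8*(-6) - 27)*(1/(4*(-7 + 22))) = (48 - 27)*((¼)/15) = 21*((¼)*(1/15)) = 21*(1/60) = 7/20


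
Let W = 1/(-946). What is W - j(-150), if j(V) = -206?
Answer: 194875/946 ≈ 206.00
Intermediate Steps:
W = -1/946 ≈ -0.0010571
W - j(-150) = -1/946 - 1*(-206) = -1/946 + 206 = 194875/946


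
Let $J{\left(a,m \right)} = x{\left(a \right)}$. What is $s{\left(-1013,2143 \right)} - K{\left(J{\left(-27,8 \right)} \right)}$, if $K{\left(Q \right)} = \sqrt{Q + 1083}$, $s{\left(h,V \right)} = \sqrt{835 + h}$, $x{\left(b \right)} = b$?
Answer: $- 4 \sqrt{66} + i \sqrt{178} \approx -32.496 + 13.342 i$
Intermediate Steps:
$J{\left(a,m \right)} = a$
$K{\left(Q \right)} = \sqrt{1083 + Q}$
$s{\left(-1013,2143 \right)} - K{\left(J{\left(-27,8 \right)} \right)} = \sqrt{835 - 1013} - \sqrt{1083 - 27} = \sqrt{-178} - \sqrt{1056} = i \sqrt{178} - 4 \sqrt{66} = - 4 \sqrt{66} + i \sqrt{178}$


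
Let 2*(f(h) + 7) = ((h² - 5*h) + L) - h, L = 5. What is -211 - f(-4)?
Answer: -453/2 ≈ -226.50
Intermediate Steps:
f(h) = -9/2 + h²/2 - 3*h (f(h) = -7 + (((h² - 5*h) + 5) - h)/2 = -7 + ((5 + h² - 5*h) - h)/2 = -7 + (5 + h² - 6*h)/2 = -7 + (5/2 + h²/2 - 3*h) = -9/2 + h²/2 - 3*h)
-211 - f(-4) = -211 - (-9/2 + (½)*(-4)² - 3*(-4)) = -211 - (-9/2 + (½)*16 + 12) = -211 - (-9/2 + 8 + 12) = -211 - 1*31/2 = -211 - 31/2 = -453/2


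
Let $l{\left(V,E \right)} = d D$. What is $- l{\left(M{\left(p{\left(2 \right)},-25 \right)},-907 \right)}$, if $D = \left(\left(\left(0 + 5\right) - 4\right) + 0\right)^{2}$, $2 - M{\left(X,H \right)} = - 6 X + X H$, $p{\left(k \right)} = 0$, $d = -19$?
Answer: $19$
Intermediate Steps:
$M{\left(X,H \right)} = 2 + 6 X - H X$ ($M{\left(X,H \right)} = 2 - \left(- 6 X + X H\right) = 2 - \left(- 6 X + H X\right) = 2 + 6 X - H X$)
$D = 1$ ($D = \left(\left(5 - 4\right) + 0\right)^{2} = \left(1 + 0\right)^{2} = 1^{2} = 1$)
$l{\left(V,E \right)} = -19$ ($l{\left(V,E \right)} = \left(-19\right) 1 = -19$)
$- l{\left(M{\left(p{\left(2 \right)},-25 \right)},-907 \right)} = \left(-1\right) \left(-19\right) = 19$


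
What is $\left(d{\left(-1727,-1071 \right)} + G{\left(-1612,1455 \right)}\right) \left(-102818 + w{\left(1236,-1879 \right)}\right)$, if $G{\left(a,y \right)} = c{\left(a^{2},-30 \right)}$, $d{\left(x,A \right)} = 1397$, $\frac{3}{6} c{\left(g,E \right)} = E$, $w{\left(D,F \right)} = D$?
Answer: $-135815134$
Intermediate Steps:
$c{\left(g,E \right)} = 2 E$
$G{\left(a,y \right)} = -60$ ($G{\left(a,y \right)} = 2 \left(-30\right) = -60$)
$\left(d{\left(-1727,-1071 \right)} + G{\left(-1612,1455 \right)}\right) \left(-102818 + w{\left(1236,-1879 \right)}\right) = \left(1397 - 60\right) \left(-102818 + 1236\right) = 1337 \left(-101582\right) = -135815134$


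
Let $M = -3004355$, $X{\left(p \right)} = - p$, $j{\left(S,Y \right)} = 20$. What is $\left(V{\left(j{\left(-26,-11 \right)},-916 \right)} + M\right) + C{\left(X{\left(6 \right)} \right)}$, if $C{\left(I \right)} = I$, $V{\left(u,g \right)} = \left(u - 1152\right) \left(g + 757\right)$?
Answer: $-2824373$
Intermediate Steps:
$V{\left(u,g \right)} = \left(-1152 + u\right) \left(757 + g\right)$
$\left(V{\left(j{\left(-26,-11 \right)},-916 \right)} + M\right) + C{\left(X{\left(6 \right)} \right)} = \left(\left(-872064 - -1055232 + 757 \cdot 20 - 18320\right) - 3004355\right) - 6 = \left(\left(-872064 + 1055232 + 15140 - 18320\right) - 3004355\right) - 6 = \left(179988 - 3004355\right) - 6 = -2824367 - 6 = -2824373$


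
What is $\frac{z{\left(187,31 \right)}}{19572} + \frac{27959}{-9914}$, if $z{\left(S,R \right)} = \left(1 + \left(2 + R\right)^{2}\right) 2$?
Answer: $- \frac{131400257}{48509202} \approx -2.7088$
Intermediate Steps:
$z{\left(S,R \right)} = 2 + 2 \left(2 + R\right)^{2}$
$\frac{z{\left(187,31 \right)}}{19572} + \frac{27959}{-9914} = \frac{2 + 2 \left(2 + 31\right)^{2}}{19572} + \frac{27959}{-9914} = \left(2 + 2 \cdot 33^{2}\right) \frac{1}{19572} + 27959 \left(- \frac{1}{9914}\right) = \left(2 + 2 \cdot 1089\right) \frac{1}{19572} - \frac{27959}{9914} = \left(2 + 2178\right) \frac{1}{19572} - \frac{27959}{9914} = 2180 \cdot \frac{1}{19572} - \frac{27959}{9914} = \frac{545}{4893} - \frac{27959}{9914} = - \frac{131400257}{48509202}$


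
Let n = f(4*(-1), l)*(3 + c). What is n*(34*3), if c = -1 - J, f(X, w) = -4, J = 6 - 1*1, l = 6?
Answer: 1224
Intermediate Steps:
J = 5 (J = 6 - 1 = 5)
c = -6 (c = -1 - 1*5 = -1 - 5 = -6)
n = 12 (n = -4*(3 - 6) = -4*(-3) = 12)
n*(34*3) = 12*(34*3) = 12*102 = 1224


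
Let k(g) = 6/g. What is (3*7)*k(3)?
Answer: 42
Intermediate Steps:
(3*7)*k(3) = (3*7)*(6/3) = 21*(6*(⅓)) = 21*2 = 42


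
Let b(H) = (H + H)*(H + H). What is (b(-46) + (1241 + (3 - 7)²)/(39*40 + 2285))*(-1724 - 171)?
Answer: -12334682723/769 ≈ -1.6040e+7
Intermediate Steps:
b(H) = 4*H² (b(H) = (2*H)*(2*H) = 4*H²)
(b(-46) + (1241 + (3 - 7)²)/(39*40 + 2285))*(-1724 - 171) = (4*(-46)² + (1241 + (3 - 7)²)/(39*40 + 2285))*(-1724 - 171) = (4*2116 + (1241 + (-4)²)/(1560 + 2285))*(-1895) = (8464 + (1241 + 16)/3845)*(-1895) = (8464 + 1257*(1/3845))*(-1895) = (8464 + 1257/3845)*(-1895) = (32545337/3845)*(-1895) = -12334682723/769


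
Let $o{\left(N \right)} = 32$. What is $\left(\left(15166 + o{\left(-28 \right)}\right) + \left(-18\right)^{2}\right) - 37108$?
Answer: $-21586$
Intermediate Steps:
$\left(\left(15166 + o{\left(-28 \right)}\right) + \left(-18\right)^{2}\right) - 37108 = \left(\left(15166 + 32\right) + \left(-18\right)^{2}\right) - 37108 = \left(15198 + 324\right) - 37108 = 15522 - 37108 = -21586$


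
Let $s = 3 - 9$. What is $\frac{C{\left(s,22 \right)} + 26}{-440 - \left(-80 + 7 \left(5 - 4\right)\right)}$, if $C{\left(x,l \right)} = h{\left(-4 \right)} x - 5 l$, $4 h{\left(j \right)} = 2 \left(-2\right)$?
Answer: $\frac{78}{367} \approx 0.21253$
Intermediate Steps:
$s = -6$ ($s = 3 - 9 = -6$)
$h{\left(j \right)} = -1$ ($h{\left(j \right)} = \frac{2 \left(-2\right)}{4} = \frac{1}{4} \left(-4\right) = -1$)
$C{\left(x,l \right)} = - x - 5 l$
$\frac{C{\left(s,22 \right)} + 26}{-440 - \left(-80 + 7 \left(5 - 4\right)\right)} = \frac{\left(\left(-1\right) \left(-6\right) - 110\right) + 26}{-440 - \left(-80 + 7 \left(5 - 4\right)\right)} = \frac{\left(6 - 110\right) + 26}{-440 + \left(\left(-7\right) 1 + 80\right)} = \frac{-104 + 26}{-440 + \left(-7 + 80\right)} = - \frac{78}{-440 + 73} = - \frac{78}{-367} = \left(-78\right) \left(- \frac{1}{367}\right) = \frac{78}{367}$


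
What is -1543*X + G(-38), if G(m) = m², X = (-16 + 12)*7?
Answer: 44648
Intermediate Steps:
X = -28 (X = -4*7 = -28)
-1543*X + G(-38) = -1543*(-28) + (-38)² = 43204 + 1444 = 44648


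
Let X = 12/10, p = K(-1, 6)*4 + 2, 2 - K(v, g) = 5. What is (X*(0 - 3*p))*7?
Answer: 252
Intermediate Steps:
K(v, g) = -3 (K(v, g) = 2 - 1*5 = 2 - 5 = -3)
p = -10 (p = -3*4 + 2 = -12 + 2 = -10)
X = 6/5 (X = 12*(⅒) = 6/5 ≈ 1.2000)
(X*(0 - 3*p))*7 = (6*(0 - 3*(-10))/5)*7 = (6*(0 + 30)/5)*7 = ((6/5)*30)*7 = 36*7 = 252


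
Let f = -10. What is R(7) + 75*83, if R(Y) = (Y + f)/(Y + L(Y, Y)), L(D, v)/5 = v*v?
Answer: 522899/84 ≈ 6225.0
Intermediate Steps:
L(D, v) = 5*v**2 (L(D, v) = 5*(v*v) = 5*v**2)
R(Y) = (-10 + Y)/(Y + 5*Y**2) (R(Y) = (Y - 10)/(Y + 5*Y**2) = (-10 + Y)/(Y + 5*Y**2))
R(7) + 75*83 = (-10 + 7)/(7*(1 + 5*7)) + 75*83 = (1/7)*(-3)/(1 + 35) + 6225 = (1/7)*(-3)/36 + 6225 = (1/7)*(1/36)*(-3) + 6225 = -1/84 + 6225 = 522899/84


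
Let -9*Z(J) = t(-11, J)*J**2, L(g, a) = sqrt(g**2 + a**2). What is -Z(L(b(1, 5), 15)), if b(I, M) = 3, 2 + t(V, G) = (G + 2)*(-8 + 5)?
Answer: -208 - 234*sqrt(26) ≈ -1401.2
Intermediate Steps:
t(V, G) = -8 - 3*G (t(V, G) = -2 + (G + 2)*(-8 + 5) = -2 + (2 + G)*(-3) = -2 + (-6 - 3*G) = -8 - 3*G)
L(g, a) = sqrt(a**2 + g**2)
Z(J) = -J**2*(-8 - 3*J)/9 (Z(J) = -(-8 - 3*J)*J**2/9 = -J**2*(-8 - 3*J)/9)
-Z(L(b(1, 5), 15)) = -(sqrt(15**2 + 3**2))**2*(8 + 3*sqrt(15**2 + 3**2))/9 = -(sqrt(225 + 9))**2*(8 + 3*sqrt(225 + 9))/9 = -(sqrt(234))**2*(8 + 3*sqrt(234))/9 = -(3*sqrt(26))**2*(8 + 3*(3*sqrt(26)))/9 = -234*(8 + 9*sqrt(26))/9 = -(208 + 234*sqrt(26)) = -208 - 234*sqrt(26)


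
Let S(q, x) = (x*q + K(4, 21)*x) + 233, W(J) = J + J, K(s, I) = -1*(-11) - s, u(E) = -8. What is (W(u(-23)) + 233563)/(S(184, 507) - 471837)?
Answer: -233547/374767 ≈ -0.62318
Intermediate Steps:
K(s, I) = 11 - s
W(J) = 2*J
S(q, x) = 233 + 7*x + q*x (S(q, x) = (x*q + (11 - 1*4)*x) + 233 = (q*x + (11 - 4)*x) + 233 = (q*x + 7*x) + 233 = (7*x + q*x) + 233 = 233 + 7*x + q*x)
(W(u(-23)) + 233563)/(S(184, 507) - 471837) = (2*(-8) + 233563)/((233 + 7*507 + 184*507) - 471837) = (-16 + 233563)/((233 + 3549 + 93288) - 471837) = 233547/(97070 - 471837) = 233547/(-374767) = 233547*(-1/374767) = -233547/374767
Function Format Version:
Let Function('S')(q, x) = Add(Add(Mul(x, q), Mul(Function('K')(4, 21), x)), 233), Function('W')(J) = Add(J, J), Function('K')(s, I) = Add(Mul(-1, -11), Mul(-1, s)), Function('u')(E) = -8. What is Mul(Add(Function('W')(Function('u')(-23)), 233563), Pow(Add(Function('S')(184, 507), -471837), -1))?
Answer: Rational(-233547, 374767) ≈ -0.62318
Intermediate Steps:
Function('K')(s, I) = Add(11, Mul(-1, s))
Function('W')(J) = Mul(2, J)
Function('S')(q, x) = Add(233, Mul(7, x), Mul(q, x)) (Function('S')(q, x) = Add(Add(Mul(x, q), Mul(Add(11, Mul(-1, 4)), x)), 233) = Add(Add(Mul(q, x), Mul(Add(11, -4), x)), 233) = Add(Add(Mul(q, x), Mul(7, x)), 233) = Add(Add(Mul(7, x), Mul(q, x)), 233) = Add(233, Mul(7, x), Mul(q, x)))
Mul(Add(Function('W')(Function('u')(-23)), 233563), Pow(Add(Function('S')(184, 507), -471837), -1)) = Mul(Add(Mul(2, -8), 233563), Pow(Add(Add(233, Mul(7, 507), Mul(184, 507)), -471837), -1)) = Mul(Add(-16, 233563), Pow(Add(Add(233, 3549, 93288), -471837), -1)) = Mul(233547, Pow(Add(97070, -471837), -1)) = Mul(233547, Pow(-374767, -1)) = Mul(233547, Rational(-1, 374767)) = Rational(-233547, 374767)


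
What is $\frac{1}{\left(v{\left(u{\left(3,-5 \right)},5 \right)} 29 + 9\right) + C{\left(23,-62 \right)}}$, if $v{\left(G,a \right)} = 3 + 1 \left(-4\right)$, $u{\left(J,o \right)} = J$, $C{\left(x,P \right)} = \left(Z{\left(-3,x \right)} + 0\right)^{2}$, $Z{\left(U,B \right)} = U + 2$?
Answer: $- \frac{1}{19} \approx -0.052632$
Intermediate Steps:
$Z{\left(U,B \right)} = 2 + U$
$C{\left(x,P \right)} = 1$ ($C{\left(x,P \right)} = \left(\left(2 - 3\right) + 0\right)^{2} = \left(-1 + 0\right)^{2} = \left(-1\right)^{2} = 1$)
$v{\left(G,a \right)} = -1$ ($v{\left(G,a \right)} = 3 - 4 = -1$)
$\frac{1}{\left(v{\left(u{\left(3,-5 \right)},5 \right)} 29 + 9\right) + C{\left(23,-62 \right)}} = \frac{1}{\left(\left(-1\right) 29 + 9\right) + 1} = \frac{1}{\left(-29 + 9\right) + 1} = \frac{1}{-20 + 1} = \frac{1}{-19} = - \frac{1}{19}$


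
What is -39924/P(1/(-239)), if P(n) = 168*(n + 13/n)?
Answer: 795153/10396036 ≈ 0.076486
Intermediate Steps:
P(n) = 168*n + 2184/n
-39924/P(1/(-239)) = -39924/(168/(-239) + 2184/(1/(-239))) = -39924/(168*(-1/239) + 2184/(-1/239)) = -39924/(-168/239 + 2184*(-239)) = -39924/(-168/239 - 521976) = -39924/(-124752432/239) = -39924*(-239/124752432) = 795153/10396036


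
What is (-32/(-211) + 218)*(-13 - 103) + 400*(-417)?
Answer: -40534280/211 ≈ -1.9211e+5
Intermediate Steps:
(-32/(-211) + 218)*(-13 - 103) + 400*(-417) = (-32*(-1/211) + 218)*(-116) - 166800 = (32/211 + 218)*(-116) - 166800 = (46030/211)*(-116) - 166800 = -5339480/211 - 166800 = -40534280/211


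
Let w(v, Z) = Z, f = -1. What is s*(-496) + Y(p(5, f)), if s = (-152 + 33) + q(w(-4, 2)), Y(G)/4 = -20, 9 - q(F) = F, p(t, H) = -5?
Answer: 55472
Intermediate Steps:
q(F) = 9 - F
Y(G) = -80 (Y(G) = 4*(-20) = -80)
s = -112 (s = (-152 + 33) + (9 - 1*2) = -119 + (9 - 2) = -119 + 7 = -112)
s*(-496) + Y(p(5, f)) = -112*(-496) - 80 = 55552 - 80 = 55472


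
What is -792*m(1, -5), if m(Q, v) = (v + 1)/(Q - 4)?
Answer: -1056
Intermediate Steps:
m(Q, v) = (1 + v)/(-4 + Q)
-792*m(1, -5) = -792*(1 - 5)/(-4 + 1) = -792*(-4)/(-3) = -(-264)*(-4) = -792*4/3 = -1056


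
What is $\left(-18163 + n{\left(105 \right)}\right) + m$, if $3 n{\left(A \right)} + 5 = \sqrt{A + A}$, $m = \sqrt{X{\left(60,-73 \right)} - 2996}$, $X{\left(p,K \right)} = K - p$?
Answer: $- \frac{54494}{3} + \frac{\sqrt{210}}{3} + i \sqrt{3129} \approx -18160.0 + 55.937 i$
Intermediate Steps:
$m = i \sqrt{3129}$ ($m = \sqrt{\left(-73 - 60\right) - 2996} = \sqrt{-133 - 2996} = \sqrt{-3129} = i \sqrt{3129} \approx 55.937 i$)
$n{\left(A \right)} = - \frac{5}{3} + \frac{\sqrt{2} \sqrt{A}}{3}$ ($n{\left(A \right)} = - \frac{5}{3} + \frac{\sqrt{A + A}}{3} = - \frac{5}{3} + \frac{\sqrt{2 A}}{3} = - \frac{5}{3} + \frac{\sqrt{2} \sqrt{A}}{3}$)
$\left(-18163 + n{\left(105 \right)}\right) + m = \left(-18163 - \left(\frac{5}{3} - \frac{\sqrt{2} \sqrt{105}}{3}\right)\right) + i \sqrt{3129} = \left(-18163 - \left(\frac{5}{3} - \frac{\sqrt{210}}{3}\right)\right) + i \sqrt{3129} = \left(- \frac{54494}{3} + \frac{\sqrt{210}}{3}\right) + i \sqrt{3129} = - \frac{54494}{3} + \frac{\sqrt{210}}{3} + i \sqrt{3129}$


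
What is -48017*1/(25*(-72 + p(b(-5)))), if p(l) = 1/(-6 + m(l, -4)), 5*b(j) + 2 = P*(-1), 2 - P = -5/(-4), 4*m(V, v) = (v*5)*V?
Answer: 624221/23500 ≈ 26.563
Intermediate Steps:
m(V, v) = 5*V*v/4 (m(V, v) = ((v*5)*V)/4 = ((5*v)*V)/4 = (5*V*v)/4 = 5*V*v/4)
P = ¾ (P = 2 - (-5)/(-4) = 2 - (-5)*(-1)/4 = 2 - 1*5/4 = 2 - 5/4 = ¾ ≈ 0.75000)
b(j) = -11/20 (b(j) = -⅖ + ((¾)*(-1))/5 = -⅖ + (⅕)*(-¾) = -⅖ - 3/20 = -11/20)
p(l) = 1/(-6 - 5*l) (p(l) = 1/(-6 + (5/4)*l*(-4)) = 1/(-6 - 5*l))
-48017*1/(25*(-72 + p(b(-5)))) = -48017*1/(25*(-72 + 1/(-6 - 5*(-11/20)))) = -48017*1/(25*(-72 + 1/(-6 + 11/4))) = -48017*1/(25*(-72 + 1/(-13/4))) = -48017*1/(25*(-72 - 4/13)) = -48017/(25*(-940/13)) = -48017/(-23500/13) = -48017*(-13/23500) = 624221/23500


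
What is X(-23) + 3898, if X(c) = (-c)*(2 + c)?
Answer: 3415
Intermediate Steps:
X(c) = -c*(2 + c)
X(-23) + 3898 = -1*(-23)*(2 - 23) + 3898 = -1*(-23)*(-21) + 3898 = -483 + 3898 = 3415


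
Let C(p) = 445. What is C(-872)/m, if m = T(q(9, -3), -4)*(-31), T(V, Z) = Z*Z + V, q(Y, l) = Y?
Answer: -89/155 ≈ -0.57419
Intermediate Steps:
T(V, Z) = V + Z² (T(V, Z) = Z² + V = V + Z²)
m = -775 (m = (9 + (-4)²)*(-31) = (9 + 16)*(-31) = 25*(-31) = -775)
C(-872)/m = 445/(-775) = 445*(-1/775) = -89/155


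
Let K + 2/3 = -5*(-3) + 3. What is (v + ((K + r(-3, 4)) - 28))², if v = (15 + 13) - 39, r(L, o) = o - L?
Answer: 1936/9 ≈ 215.11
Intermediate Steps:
K = 52/3 (K = -⅔ + (-5*(-3) + 3) = -⅔ + (15 + 3) = -⅔ + 18 = 52/3 ≈ 17.333)
v = -11 (v = 28 - 39 = -11)
(v + ((K + r(-3, 4)) - 28))² = (-11 + ((52/3 + (4 - 1*(-3))) - 28))² = (-11 + ((52/3 + (4 + 3)) - 28))² = (-11 + ((52/3 + 7) - 28))² = (-11 + (73/3 - 28))² = (-11 - 11/3)² = (-44/3)² = 1936/9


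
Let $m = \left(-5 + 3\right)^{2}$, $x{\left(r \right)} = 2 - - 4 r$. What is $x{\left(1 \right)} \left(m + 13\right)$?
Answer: $102$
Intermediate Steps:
$x{\left(r \right)} = 2 + 4 r$
$m = 4$ ($m = \left(-2\right)^{2} = 4$)
$x{\left(1 \right)} \left(m + 13\right) = \left(2 + 4 \cdot 1\right) \left(4 + 13\right) = \left(2 + 4\right) 17 = 6 \cdot 17 = 102$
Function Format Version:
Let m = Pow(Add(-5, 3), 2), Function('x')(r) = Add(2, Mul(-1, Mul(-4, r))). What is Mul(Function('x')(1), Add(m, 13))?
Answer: 102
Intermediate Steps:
Function('x')(r) = Add(2, Mul(4, r))
m = 4 (m = Pow(-2, 2) = 4)
Mul(Function('x')(1), Add(m, 13)) = Mul(Add(2, Mul(4, 1)), Add(4, 13)) = Mul(Add(2, 4), 17) = Mul(6, 17) = 102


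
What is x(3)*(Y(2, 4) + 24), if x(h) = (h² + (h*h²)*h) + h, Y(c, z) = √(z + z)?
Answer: 2232 + 186*√2 ≈ 2495.0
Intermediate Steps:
Y(c, z) = √2*√z (Y(c, z) = √(2*z) = √2*√z)
x(h) = h + h² + h⁴ (x(h) = (h² + h³*h) + h = (h² + h⁴) + h = h + h² + h⁴)
x(3)*(Y(2, 4) + 24) = (3*(1 + 3 + 3³))*(√2*√4 + 24) = (3*(1 + 3 + 27))*(√2*2 + 24) = (3*31)*(2*√2 + 24) = 93*(24 + 2*√2) = 2232 + 186*√2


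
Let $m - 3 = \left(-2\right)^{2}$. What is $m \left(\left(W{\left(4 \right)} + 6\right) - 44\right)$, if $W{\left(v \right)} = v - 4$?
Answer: $-266$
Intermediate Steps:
$W{\left(v \right)} = -4 + v$
$m = 7$ ($m = 3 + \left(-2\right)^{2} = 3 + 4 = 7$)
$m \left(\left(W{\left(4 \right)} + 6\right) - 44\right) = 7 \left(\left(\left(-4 + 4\right) + 6\right) - 44\right) = 7 \left(\left(0 + 6\right) - 44\right) = 7 \left(6 - 44\right) = 7 \left(-38\right) = -266$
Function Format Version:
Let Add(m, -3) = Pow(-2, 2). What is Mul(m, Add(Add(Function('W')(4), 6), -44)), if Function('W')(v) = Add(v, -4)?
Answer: -266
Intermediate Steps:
Function('W')(v) = Add(-4, v)
m = 7 (m = Add(3, Pow(-2, 2)) = Add(3, 4) = 7)
Mul(m, Add(Add(Function('W')(4), 6), -44)) = Mul(7, Add(Add(Add(-4, 4), 6), -44)) = Mul(7, Add(Add(0, 6), -44)) = Mul(7, Add(6, -44)) = Mul(7, -38) = -266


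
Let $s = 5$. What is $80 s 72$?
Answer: $28800$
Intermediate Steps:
$80 s 72 = 80 \cdot 5 \cdot 72 = 400 \cdot 72 = 28800$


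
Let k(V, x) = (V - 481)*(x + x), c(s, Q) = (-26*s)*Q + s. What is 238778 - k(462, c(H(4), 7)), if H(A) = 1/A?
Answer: 474117/2 ≈ 2.3706e+5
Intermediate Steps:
c(s, Q) = s - 26*Q*s (c(s, Q) = -26*Q*s + s = s - 26*Q*s)
k(V, x) = 2*x*(-481 + V) (k(V, x) = (-481 + V)*(2*x) = 2*x*(-481 + V))
238778 - k(462, c(H(4), 7)) = 238778 - 2*(1 - 26*7)/4*(-481 + 462) = 238778 - 2*(1 - 182)/4*(-19) = 238778 - 2*(1/4)*(-181)*(-19) = 238778 - 2*(-181)*(-19)/4 = 238778 - 1*3439/2 = 238778 - 3439/2 = 474117/2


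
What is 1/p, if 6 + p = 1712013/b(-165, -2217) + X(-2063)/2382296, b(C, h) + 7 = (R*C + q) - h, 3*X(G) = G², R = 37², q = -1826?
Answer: -537210130296/6981874081801 ≈ -0.076944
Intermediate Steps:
R = 1369
X(G) = G²/3
b(C, h) = -1833 - h + 1369*C (b(C, h) = -7 + ((1369*C - 1826) - h) = -7 + ((-1826 + 1369*C) - h) = -7 + (-1826 - h + 1369*C) = -1833 - h + 1369*C)
p = -6981874081801/537210130296 (p = -6 + (1712013/(-1833 - 1*(-2217) + 1369*(-165)) + ((⅓)*(-2063)²)/2382296) = -6 + (1712013/(-1833 + 2217 - 225885) + ((⅓)*4255969)*(1/2382296)) = -6 + (1712013/(-225501) + (4255969/3)*(1/2382296)) = -6 + (1712013*(-1/225501) + 4255969/7146888) = -6 + (-570671/75167 + 4255969/7146888) = -6 - 3758613300025/537210130296 = -6981874081801/537210130296 ≈ -12.997)
1/p = 1/(-6981874081801/537210130296) = -537210130296/6981874081801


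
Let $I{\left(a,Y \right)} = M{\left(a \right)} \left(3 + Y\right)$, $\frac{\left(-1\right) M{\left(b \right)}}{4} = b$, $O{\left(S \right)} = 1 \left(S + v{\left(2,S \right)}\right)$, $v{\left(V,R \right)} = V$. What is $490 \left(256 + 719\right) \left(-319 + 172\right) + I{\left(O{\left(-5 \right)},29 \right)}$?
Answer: $-70228866$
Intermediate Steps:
$O{\left(S \right)} = 2 + S$ ($O{\left(S \right)} = 1 \left(S + 2\right) = 1 \left(2 + S\right) = 2 + S$)
$M{\left(b \right)} = - 4 b$
$I{\left(a,Y \right)} = - 4 a \left(3 + Y\right)$
$490 \left(256 + 719\right) \left(-319 + 172\right) + I{\left(O{\left(-5 \right)},29 \right)} = 490 \left(256 + 719\right) \left(-319 + 172\right) - 4 \left(2 - 5\right) \left(3 + 29\right) = 490 \cdot 975 \left(-147\right) - \left(-12\right) 32 = 490 \left(-143325\right) + 384 = -70229250 + 384 = -70228866$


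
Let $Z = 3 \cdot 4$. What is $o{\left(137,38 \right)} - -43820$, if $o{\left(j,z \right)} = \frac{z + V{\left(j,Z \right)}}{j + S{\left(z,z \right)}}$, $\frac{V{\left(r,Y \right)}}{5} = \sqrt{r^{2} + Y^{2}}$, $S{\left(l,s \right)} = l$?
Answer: $\frac{7668538}{175} + \frac{\sqrt{18913}}{35} \approx 43824.0$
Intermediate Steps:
$Z = 12$
$V{\left(r,Y \right)} = 5 \sqrt{Y^{2} + r^{2}}$ ($V{\left(r,Y \right)} = 5 \sqrt{r^{2} + Y^{2}} = 5 \sqrt{Y^{2} + r^{2}}$)
$o{\left(j,z \right)} = \frac{z + 5 \sqrt{144 + j^{2}}}{j + z}$ ($o{\left(j,z \right)} = \frac{z + 5 \sqrt{12^{2} + j^{2}}}{j + z} = \frac{z + 5 \sqrt{144 + j^{2}}}{j + z}$)
$o{\left(137,38 \right)} - -43820 = \frac{38 + 5 \sqrt{144 + 137^{2}}}{137 + 38} - -43820 = \frac{38 + 5 \sqrt{144 + 18769}}{175} + 43820 = \frac{38 + 5 \sqrt{18913}}{175} + 43820 = \left(\frac{38}{175} + \frac{\sqrt{18913}}{35}\right) + 43820 = \frac{7668538}{175} + \frac{\sqrt{18913}}{35}$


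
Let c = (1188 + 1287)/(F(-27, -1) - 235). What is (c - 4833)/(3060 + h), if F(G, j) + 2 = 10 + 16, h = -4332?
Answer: 170373/44732 ≈ 3.8088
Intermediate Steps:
F(G, j) = 24 (F(G, j) = -2 + (10 + 16) = -2 + 26 = 24)
c = -2475/211 (c = (1188 + 1287)/(24 - 235) = 2475/(-211) = 2475*(-1/211) = -2475/211 ≈ -11.730)
(c - 4833)/(3060 + h) = (-2475/211 - 4833)/(3060 - 4332) = -1022238/211/(-1272) = -1022238/211*(-1/1272) = 170373/44732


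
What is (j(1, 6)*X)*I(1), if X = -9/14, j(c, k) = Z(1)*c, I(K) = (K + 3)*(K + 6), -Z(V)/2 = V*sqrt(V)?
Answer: 36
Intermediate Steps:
Z(V) = -2*V**(3/2) (Z(V) = -2*V*sqrt(V) = -2*V**(3/2))
I(K) = (3 + K)*(6 + K)
j(c, k) = -2*c (j(c, k) = (-2*1**(3/2))*c = (-2*1)*c = -2*c)
X = -9/14 (X = -9*1/14 = -9/14 ≈ -0.64286)
(j(1, 6)*X)*I(1) = (-2*1*(-9/14))*(18 + 1**2 + 9*1) = (-2*(-9/14))*(18 + 1 + 9) = (9/7)*28 = 36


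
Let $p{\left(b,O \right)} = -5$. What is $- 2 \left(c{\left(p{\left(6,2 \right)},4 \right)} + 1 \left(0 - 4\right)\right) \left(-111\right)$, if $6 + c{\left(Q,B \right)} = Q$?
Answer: $-3330$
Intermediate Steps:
$c{\left(Q,B \right)} = -6 + Q$
$- 2 \left(c{\left(p{\left(6,2 \right)},4 \right)} + 1 \left(0 - 4\right)\right) \left(-111\right) = - 2 \left(\left(-6 - 5\right) + 1 \left(0 - 4\right)\right) \left(-111\right) = - 2 \left(-11 + 1 \left(-4\right)\right) \left(-111\right) = - 2 \left(-11 - 4\right) \left(-111\right) = \left(-2\right) \left(-15\right) \left(-111\right) = 30 \left(-111\right) = -3330$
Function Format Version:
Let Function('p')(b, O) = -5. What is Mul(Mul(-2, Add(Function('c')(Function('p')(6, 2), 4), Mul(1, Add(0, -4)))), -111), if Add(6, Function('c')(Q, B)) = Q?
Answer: -3330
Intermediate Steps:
Function('c')(Q, B) = Add(-6, Q)
Mul(Mul(-2, Add(Function('c')(Function('p')(6, 2), 4), Mul(1, Add(0, -4)))), -111) = Mul(Mul(-2, Add(Add(-6, -5), Mul(1, Add(0, -4)))), -111) = Mul(Mul(-2, Add(-11, Mul(1, -4))), -111) = Mul(Mul(-2, Add(-11, -4)), -111) = Mul(Mul(-2, -15), -111) = Mul(30, -111) = -3330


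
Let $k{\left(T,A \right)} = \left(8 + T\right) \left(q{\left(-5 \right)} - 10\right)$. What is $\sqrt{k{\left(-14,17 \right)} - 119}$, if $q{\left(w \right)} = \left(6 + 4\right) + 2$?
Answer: $i \sqrt{131} \approx 11.446 i$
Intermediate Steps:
$q{\left(w \right)} = 12$ ($q{\left(w \right)} = 10 + 2 = 12$)
$k{\left(T,A \right)} = 16 + 2 T$ ($k{\left(T,A \right)} = \left(8 + T\right) \left(12 - 10\right) = \left(8 + T\right) 2 = 16 + 2 T$)
$\sqrt{k{\left(-14,17 \right)} - 119} = \sqrt{\left(16 + 2 \left(-14\right)\right) - 119} = \sqrt{\left(16 - 28\right) - 119} = \sqrt{-12 - 119} = \sqrt{-131} = i \sqrt{131}$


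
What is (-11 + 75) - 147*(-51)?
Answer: 7561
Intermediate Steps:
(-11 + 75) - 147*(-51) = 64 + 7497 = 7561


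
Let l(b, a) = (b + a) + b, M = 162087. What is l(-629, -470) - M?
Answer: -163815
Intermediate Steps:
l(b, a) = a + 2*b (l(b, a) = (a + b) + b = a + 2*b)
l(-629, -470) - M = (-470 + 2*(-629)) - 1*162087 = (-470 - 1258) - 162087 = -1728 - 162087 = -163815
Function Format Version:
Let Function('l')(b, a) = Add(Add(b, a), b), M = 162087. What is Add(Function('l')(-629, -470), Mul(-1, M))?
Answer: -163815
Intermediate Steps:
Function('l')(b, a) = Add(a, Mul(2, b)) (Function('l')(b, a) = Add(Add(a, b), b) = Add(a, Mul(2, b)))
Add(Function('l')(-629, -470), Mul(-1, M)) = Add(Add(-470, Mul(2, -629)), Mul(-1, 162087)) = Add(Add(-470, -1258), -162087) = Add(-1728, -162087) = -163815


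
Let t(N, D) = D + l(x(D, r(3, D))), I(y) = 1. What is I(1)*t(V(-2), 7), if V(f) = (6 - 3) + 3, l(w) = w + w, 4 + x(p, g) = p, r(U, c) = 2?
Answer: 13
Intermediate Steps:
x(p, g) = -4 + p
l(w) = 2*w
V(f) = 6 (V(f) = 3 + 3 = 6)
t(N, D) = -8 + 3*D (t(N, D) = D + 2*(-4 + D) = D + (-8 + 2*D) = -8 + 3*D)
I(1)*t(V(-2), 7) = 1*(-8 + 3*7) = 1*(-8 + 21) = 1*13 = 13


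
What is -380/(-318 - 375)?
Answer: 380/693 ≈ 0.54834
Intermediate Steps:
-380/(-318 - 375) = -380/(-693) = -380*(-1/693) = 380/693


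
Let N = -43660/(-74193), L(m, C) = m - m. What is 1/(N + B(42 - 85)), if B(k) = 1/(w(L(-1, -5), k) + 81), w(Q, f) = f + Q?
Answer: 2819334/1733273 ≈ 1.6266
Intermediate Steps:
L(m, C) = 0
w(Q, f) = Q + f
N = 43660/74193 (N = -43660*(-1/74193) = 43660/74193 ≈ 0.58846)
B(k) = 1/(81 + k) (B(k) = 1/((0 + k) + 81) = 1/(k + 81) = 1/(81 + k))
1/(N + B(42 - 85)) = 1/(43660/74193 + 1/(81 + (42 - 85))) = 1/(43660/74193 + 1/(81 - 43)) = 1/(43660/74193 + 1/38) = 1/(1733273/2819334) = 2819334/1733273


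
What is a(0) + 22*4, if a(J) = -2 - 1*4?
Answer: 82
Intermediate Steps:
a(J) = -6 (a(J) = -2 - 4 = -6)
a(0) + 22*4 = -6 + 22*4 = -6 + 88 = 82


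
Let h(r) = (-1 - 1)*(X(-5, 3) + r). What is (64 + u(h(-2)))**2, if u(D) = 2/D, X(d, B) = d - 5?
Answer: 591361/144 ≈ 4106.7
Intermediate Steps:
X(d, B) = -5 + d
h(r) = 20 - 2*r (h(r) = (-1 - 1)*((-5 - 5) + r) = -2*(-10 + r) = 20 - 2*r)
(64 + u(h(-2)))**2 = (64 + 2/(20 - 2*(-2)))**2 = (64 + 2/(20 + 4))**2 = (64 + 2/24)**2 = (64 + 2*(1/24))**2 = (64 + 1/12)**2 = (769/12)**2 = 591361/144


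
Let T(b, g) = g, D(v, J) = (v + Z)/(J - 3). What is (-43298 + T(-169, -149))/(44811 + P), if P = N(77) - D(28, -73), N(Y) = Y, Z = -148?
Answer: -825493/852842 ≈ -0.96793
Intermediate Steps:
D(v, J) = (-148 + v)/(-3 + J) (D(v, J) = (v - 148)/(J - 3) = (-148 + v)/(-3 + J))
P = 1433/19 (P = 77 - (-148 + 28)/(-3 - 73) = 77 - (-120)/(-76) = 77 - (-1)*(-120)/76 = 77 - 1*30/19 = 77 - 30/19 = 1433/19 ≈ 75.421)
(-43298 + T(-169, -149))/(44811 + P) = (-43298 - 149)/(44811 + 1433/19) = -43447/852842/19 = -43447*19/852842 = -825493/852842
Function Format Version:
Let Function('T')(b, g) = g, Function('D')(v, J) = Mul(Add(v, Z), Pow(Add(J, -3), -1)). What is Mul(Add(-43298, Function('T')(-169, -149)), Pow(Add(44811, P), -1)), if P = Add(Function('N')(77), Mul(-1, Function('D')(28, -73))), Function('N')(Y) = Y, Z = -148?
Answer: Rational(-825493, 852842) ≈ -0.96793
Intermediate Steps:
Function('D')(v, J) = Mul(Pow(Add(-3, J), -1), Add(-148, v)) (Function('D')(v, J) = Mul(Add(v, -148), Pow(Add(J, -3), -1)) = Mul(Add(-148, v), Pow(Add(-3, J), -1)) = Mul(Pow(Add(-3, J), -1), Add(-148, v)))
P = Rational(1433, 19) (P = Add(77, Mul(-1, Mul(Pow(Add(-3, -73), -1), Add(-148, 28)))) = Add(77, Mul(-1, Mul(Pow(-76, -1), -120))) = Add(77, Mul(-1, Mul(Rational(-1, 76), -120))) = Add(77, Mul(-1, Rational(30, 19))) = Add(77, Rational(-30, 19)) = Rational(1433, 19) ≈ 75.421)
Mul(Add(-43298, Function('T')(-169, -149)), Pow(Add(44811, P), -1)) = Mul(Add(-43298, -149), Pow(Add(44811, Rational(1433, 19)), -1)) = Mul(-43447, Pow(Rational(852842, 19), -1)) = Mul(-43447, Rational(19, 852842)) = Rational(-825493, 852842)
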